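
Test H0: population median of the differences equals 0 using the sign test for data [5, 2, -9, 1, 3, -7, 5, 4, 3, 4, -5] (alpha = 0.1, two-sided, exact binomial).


Step 1: Discard zero differences. Original n = 11; n_eff = number of nonzero differences = 11.
Nonzero differences (with sign): +5, +2, -9, +1, +3, -7, +5, +4, +3, +4, -5
Step 2: Count signs: positive = 8, negative = 3.
Step 3: Under H0: P(positive) = 0.5, so the number of positives S ~ Bin(11, 0.5).
Step 4: Two-sided exact p-value = sum of Bin(11,0.5) probabilities at or below the observed probability = 0.226562.
Step 5: alpha = 0.1. fail to reject H0.

n_eff = 11, pos = 8, neg = 3, p = 0.226562, fail to reject H0.


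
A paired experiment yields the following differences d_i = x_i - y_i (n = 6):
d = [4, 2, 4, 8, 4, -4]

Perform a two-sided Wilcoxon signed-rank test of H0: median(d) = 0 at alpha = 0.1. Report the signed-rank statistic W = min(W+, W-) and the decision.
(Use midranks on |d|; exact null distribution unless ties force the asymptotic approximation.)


Step 1: Drop any zero differences (none here) and take |d_i|.
|d| = [4, 2, 4, 8, 4, 4]
Step 2: Midrank |d_i| (ties get averaged ranks).
ranks: |4|->3.5, |2|->1, |4|->3.5, |8|->6, |4|->3.5, |4|->3.5
Step 3: Attach original signs; sum ranks with positive sign and with negative sign.
W+ = 3.5 + 1 + 3.5 + 6 + 3.5 = 17.5
W- = 3.5 = 3.5
(Check: W+ + W- = 21 should equal n(n+1)/2 = 21.)
Step 4: Test statistic W = min(W+, W-) = 3.5.
Step 5: Ties in |d|, so use the tie-corrected normal approximation.
        E[W] = n(n+1)/4 = 6*7/4 = 10.5.
        Tie groups: |d|=4 (t=4); sum(t^3 - t) = 60.
        Var[W] = n(n+1)(2n+1)/24 - sum(t^3-t)/48 = 546/24 - 60/48 = 21.5.
        z = (W - E[W]) / sqrt(Var[W]) = (3.5 - 10.5) / 4.6368 = -1.5097.
        Two-sided p = 2*Phi(z) = 0.131131.
Step 6: alpha = 0.1. fail to reject H0.

W+ = 17.5, W- = 3.5, W = min = 3.5, p = 0.131131, fail to reject H0.


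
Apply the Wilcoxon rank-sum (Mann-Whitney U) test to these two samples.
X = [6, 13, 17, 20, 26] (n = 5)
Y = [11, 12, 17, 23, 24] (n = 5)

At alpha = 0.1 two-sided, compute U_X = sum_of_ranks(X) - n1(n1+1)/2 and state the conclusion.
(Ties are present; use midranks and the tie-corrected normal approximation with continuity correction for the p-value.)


Step 1: Combine and sort all 10 observations; assign midranks.
sorted (value, group): (6,X), (11,Y), (12,Y), (13,X), (17,X), (17,Y), (20,X), (23,Y), (24,Y), (26,X)
ranks: 6->1, 11->2, 12->3, 13->4, 17->5.5, 17->5.5, 20->7, 23->8, 24->9, 26->10
Step 2: Rank sum for X: R1 = 1 + 4 + 5.5 + 7 + 10 = 27.5.
Step 3: U_X = R1 - n1(n1+1)/2 = 27.5 - 5*6/2 = 27.5 - 15 = 12.5.
       U_Y = n1*n2 - U_X = 25 - 12.5 = 12.5.
Step 4: Ties are present, so use the tie-corrected normal approximation (with continuity correction) for the p-value.
Step 5: p-value = 1.000000; compare to alpha = 0.1. fail to reject H0.

U_X = 12.5, p = 1.000000, fail to reject H0 at alpha = 0.1.


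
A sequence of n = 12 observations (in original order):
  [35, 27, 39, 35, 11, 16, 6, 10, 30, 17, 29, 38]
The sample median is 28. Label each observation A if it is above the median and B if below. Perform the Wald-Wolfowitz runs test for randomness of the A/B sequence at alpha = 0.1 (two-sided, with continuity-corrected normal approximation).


Step 1: Compute median = 28; label A = above, B = below.
Labels in order: ABAABBBBABAA  (n_A = 6, n_B = 6)
Step 2: Count runs R = 7.
Step 3: Under H0 (random ordering), E[R] = 2*n_A*n_B/(n_A+n_B) + 1 = 2*6*6/12 + 1 = 7.0000.
        Var[R] = 2*n_A*n_B*(2*n_A*n_B - n_A - n_B) / ((n_A+n_B)^2 * (n_A+n_B-1)) = 4320/1584 = 2.7273.
        SD[R] = 1.6514.
Step 4: R = E[R], so z = 0 with no continuity correction.
Step 5: Two-sided p-value via normal approximation = 2*(1 - Phi(|z|)) = 1.000000.
Step 6: alpha = 0.1. fail to reject H0.

R = 7, z = 0.0000, p = 1.000000, fail to reject H0.


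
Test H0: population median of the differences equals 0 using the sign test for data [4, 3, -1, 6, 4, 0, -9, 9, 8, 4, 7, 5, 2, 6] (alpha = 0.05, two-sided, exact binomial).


Step 1: Discard zero differences. Original n = 14; n_eff = number of nonzero differences = 13.
Nonzero differences (with sign): +4, +3, -1, +6, +4, -9, +9, +8, +4, +7, +5, +2, +6
Step 2: Count signs: positive = 11, negative = 2.
Step 3: Under H0: P(positive) = 0.5, so the number of positives S ~ Bin(13, 0.5).
Step 4: Two-sided exact p-value = sum of Bin(13,0.5) probabilities at or below the observed probability = 0.022461.
Step 5: alpha = 0.05. reject H0.

n_eff = 13, pos = 11, neg = 2, p = 0.022461, reject H0.


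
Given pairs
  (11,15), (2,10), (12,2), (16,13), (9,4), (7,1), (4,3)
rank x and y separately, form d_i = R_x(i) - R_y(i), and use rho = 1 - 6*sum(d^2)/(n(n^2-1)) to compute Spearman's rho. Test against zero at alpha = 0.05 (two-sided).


Step 1: Rank x and y separately (midranks; no ties here).
rank(x): 11->5, 2->1, 12->6, 16->7, 9->4, 7->3, 4->2
rank(y): 15->7, 10->5, 2->2, 13->6, 4->4, 1->1, 3->3
Step 2: d_i = R_x(i) - R_y(i); compute d_i^2.
  (5-7)^2=4, (1-5)^2=16, (6-2)^2=16, (7-6)^2=1, (4-4)^2=0, (3-1)^2=4, (2-3)^2=1
sum(d^2) = 42.
Step 3: rho = 1 - 6*42 / (7*(7^2 - 1)) = 1 - 252/336 = 0.250000.
Step 4: Under H0, t = rho * sqrt((n-2)/(1-rho^2)) = 0.5774 ~ t(5).
Step 5: Two-sided p-value from the t-distribution with 5 df = 0.588724.
Step 6: alpha = 0.05. fail to reject H0.

rho = 0.2500, p = 0.588724, fail to reject H0 at alpha = 0.05.


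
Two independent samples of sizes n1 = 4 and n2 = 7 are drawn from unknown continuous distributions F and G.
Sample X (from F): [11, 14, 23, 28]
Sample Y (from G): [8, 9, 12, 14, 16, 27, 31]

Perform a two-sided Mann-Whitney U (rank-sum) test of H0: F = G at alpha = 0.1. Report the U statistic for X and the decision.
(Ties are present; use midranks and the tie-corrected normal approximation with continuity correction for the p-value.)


Step 1: Combine and sort all 11 observations; assign midranks.
sorted (value, group): (8,Y), (9,Y), (11,X), (12,Y), (14,X), (14,Y), (16,Y), (23,X), (27,Y), (28,X), (31,Y)
ranks: 8->1, 9->2, 11->3, 12->4, 14->5.5, 14->5.5, 16->7, 23->8, 27->9, 28->10, 31->11
Step 2: Rank sum for X: R1 = 3 + 5.5 + 8 + 10 = 26.5.
Step 3: U_X = R1 - n1(n1+1)/2 = 26.5 - 4*5/2 = 26.5 - 10 = 16.5.
       U_Y = n1*n2 - U_X = 28 - 16.5 = 11.5.
Step 4: Ties are present, so use the tie-corrected normal approximation (with continuity correction) for the p-value.
Step 5: p-value = 0.704817; compare to alpha = 0.1. fail to reject H0.

U_X = 16.5, p = 0.704817, fail to reject H0 at alpha = 0.1.


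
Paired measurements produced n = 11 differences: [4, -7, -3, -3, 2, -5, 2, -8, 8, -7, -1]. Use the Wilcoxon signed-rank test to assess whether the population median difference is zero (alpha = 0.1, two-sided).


Step 1: Drop any zero differences (none here) and take |d_i|.
|d| = [4, 7, 3, 3, 2, 5, 2, 8, 8, 7, 1]
Step 2: Midrank |d_i| (ties get averaged ranks).
ranks: |4|->6, |7|->8.5, |3|->4.5, |3|->4.5, |2|->2.5, |5|->7, |2|->2.5, |8|->10.5, |8|->10.5, |7|->8.5, |1|->1
Step 3: Attach original signs; sum ranks with positive sign and with negative sign.
W+ = 6 + 2.5 + 2.5 + 10.5 = 21.5
W- = 8.5 + 4.5 + 4.5 + 7 + 10.5 + 8.5 + 1 = 44.5
(Check: W+ + W- = 66 should equal n(n+1)/2 = 66.)
Step 4: Test statistic W = min(W+, W-) = 21.5.
Step 5: Ties in |d|, so use the tie-corrected normal approximation.
        E[W] = n(n+1)/4 = 11*12/4 = 33.
        Tie groups: |d|=2 (t=2), |d|=3 (t=2), |d|=7 (t=2), |d|=8 (t=2); sum(t^3 - t) = 24.
        Var[W] = n(n+1)(2n+1)/24 - sum(t^3-t)/48 = 3036/24 - 24/48 = 126.
        z = (W - E[W]) / sqrt(Var[W]) = (21.5 - 33) / 11.2250 = -1.0245.
        Two-sided p = 2*Phi(z) = 0.305598.
Step 6: alpha = 0.1. fail to reject H0.

W+ = 21.5, W- = 44.5, W = min = 21.5, p = 0.305598, fail to reject H0.


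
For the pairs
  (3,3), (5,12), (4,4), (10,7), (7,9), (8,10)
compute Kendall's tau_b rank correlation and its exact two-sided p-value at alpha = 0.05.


Step 1: Enumerate the 15 unordered pairs (i,j) with i<j and classify each by sign(x_j-x_i) * sign(y_j-y_i).
  (1,2):dx=+2,dy=+9->C; (1,3):dx=+1,dy=+1->C; (1,4):dx=+7,dy=+4->C; (1,5):dx=+4,dy=+6->C
  (1,6):dx=+5,dy=+7->C; (2,3):dx=-1,dy=-8->C; (2,4):dx=+5,dy=-5->D; (2,5):dx=+2,dy=-3->D
  (2,6):dx=+3,dy=-2->D; (3,4):dx=+6,dy=+3->C; (3,5):dx=+3,dy=+5->C; (3,6):dx=+4,dy=+6->C
  (4,5):dx=-3,dy=+2->D; (4,6):dx=-2,dy=+3->D; (5,6):dx=+1,dy=+1->C
Step 2: C = 10, D = 5, total pairs = 15.
Step 3: tau = (C - D)/(n(n-1)/2) = (10 - 5)/15 = 0.333333.
Step 4: Exact two-sided p-value (enumerate n! = 720 permutations of y under H0): p = 0.469444.
Step 5: alpha = 0.05. fail to reject H0.

tau_b = 0.3333 (C=10, D=5), p = 0.469444, fail to reject H0.


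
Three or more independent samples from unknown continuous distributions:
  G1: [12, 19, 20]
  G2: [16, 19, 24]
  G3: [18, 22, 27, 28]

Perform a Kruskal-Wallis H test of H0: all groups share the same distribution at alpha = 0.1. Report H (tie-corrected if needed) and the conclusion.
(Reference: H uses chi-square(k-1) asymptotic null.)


Step 1: Combine all N = 10 observations and assign midranks.
sorted (value, group, rank): (12,G1,1), (16,G2,2), (18,G3,3), (19,G1,4.5), (19,G2,4.5), (20,G1,6), (22,G3,7), (24,G2,8), (27,G3,9), (28,G3,10)
Step 2: Sum ranks within each group.
R_1 = 11.5 (n_1 = 3)
R_2 = 14.5 (n_2 = 3)
R_3 = 29 (n_3 = 4)
Step 3: H = 12/(N(N+1)) * sum(R_i^2/n_i) - 3(N+1)
     = 12/(10*11) * (11.5^2/3 + 14.5^2/3 + 29^2/4) - 3*11
     = 0.109091 * 324.417 - 33
     = 2.390909.
Step 4: Ties present; correction factor C = 1 - 6/(10^3 - 10) = 0.993939. Corrected H = 2.390909 / 0.993939 = 2.405488.
Step 5: Under H0, H ~ chi^2(2); p-value = 0.300369.
Step 6: alpha = 0.1. fail to reject H0.

H = 2.4055, df = 2, p = 0.300369, fail to reject H0.


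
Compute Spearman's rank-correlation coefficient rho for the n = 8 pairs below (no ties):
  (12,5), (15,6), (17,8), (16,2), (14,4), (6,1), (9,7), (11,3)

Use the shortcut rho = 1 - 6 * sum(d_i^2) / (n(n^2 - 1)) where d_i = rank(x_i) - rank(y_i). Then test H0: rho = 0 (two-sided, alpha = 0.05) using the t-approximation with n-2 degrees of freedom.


Step 1: Rank x and y separately (midranks; no ties here).
rank(x): 12->4, 15->6, 17->8, 16->7, 14->5, 6->1, 9->2, 11->3
rank(y): 5->5, 6->6, 8->8, 2->2, 4->4, 1->1, 7->7, 3->3
Step 2: d_i = R_x(i) - R_y(i); compute d_i^2.
  (4-5)^2=1, (6-6)^2=0, (8-8)^2=0, (7-2)^2=25, (5-4)^2=1, (1-1)^2=0, (2-7)^2=25, (3-3)^2=0
sum(d^2) = 52.
Step 3: rho = 1 - 6*52 / (8*(8^2 - 1)) = 1 - 312/504 = 0.380952.
Step 4: Under H0, t = rho * sqrt((n-2)/(1-rho^2)) = 1.0092 ~ t(6).
Step 5: Two-sided p-value from the t-distribution with 6 df = 0.351813.
Step 6: alpha = 0.05. fail to reject H0.

rho = 0.3810, p = 0.351813, fail to reject H0 at alpha = 0.05.


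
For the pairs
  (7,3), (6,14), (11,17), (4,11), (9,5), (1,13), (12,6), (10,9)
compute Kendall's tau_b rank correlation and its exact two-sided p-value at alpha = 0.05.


Step 1: Enumerate the 28 unordered pairs (i,j) with i<j and classify each by sign(x_j-x_i) * sign(y_j-y_i).
  (1,2):dx=-1,dy=+11->D; (1,3):dx=+4,dy=+14->C; (1,4):dx=-3,dy=+8->D; (1,5):dx=+2,dy=+2->C
  (1,6):dx=-6,dy=+10->D; (1,7):dx=+5,dy=+3->C; (1,8):dx=+3,dy=+6->C; (2,3):dx=+5,dy=+3->C
  (2,4):dx=-2,dy=-3->C; (2,5):dx=+3,dy=-9->D; (2,6):dx=-5,dy=-1->C; (2,7):dx=+6,dy=-8->D
  (2,8):dx=+4,dy=-5->D; (3,4):dx=-7,dy=-6->C; (3,5):dx=-2,dy=-12->C; (3,6):dx=-10,dy=-4->C
  (3,7):dx=+1,dy=-11->D; (3,8):dx=-1,dy=-8->C; (4,5):dx=+5,dy=-6->D; (4,6):dx=-3,dy=+2->D
  (4,7):dx=+8,dy=-5->D; (4,8):dx=+6,dy=-2->D; (5,6):dx=-8,dy=+8->D; (5,7):dx=+3,dy=+1->C
  (5,8):dx=+1,dy=+4->C; (6,7):dx=+11,dy=-7->D; (6,8):dx=+9,dy=-4->D; (7,8):dx=-2,dy=+3->D
Step 2: C = 13, D = 15, total pairs = 28.
Step 3: tau = (C - D)/(n(n-1)/2) = (13 - 15)/28 = -0.071429.
Step 4: Exact two-sided p-value (enumerate n! = 40320 permutations of y under H0): p = 0.904861.
Step 5: alpha = 0.05. fail to reject H0.

tau_b = -0.0714 (C=13, D=15), p = 0.904861, fail to reject H0.


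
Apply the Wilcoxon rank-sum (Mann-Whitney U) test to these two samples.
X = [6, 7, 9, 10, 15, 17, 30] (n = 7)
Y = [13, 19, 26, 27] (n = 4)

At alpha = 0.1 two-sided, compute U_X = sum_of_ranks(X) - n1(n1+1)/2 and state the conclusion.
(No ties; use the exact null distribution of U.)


Step 1: Combine and sort all 11 observations; assign midranks.
sorted (value, group): (6,X), (7,X), (9,X), (10,X), (13,Y), (15,X), (17,X), (19,Y), (26,Y), (27,Y), (30,X)
ranks: 6->1, 7->2, 9->3, 10->4, 13->5, 15->6, 17->7, 19->8, 26->9, 27->10, 30->11
Step 2: Rank sum for X: R1 = 1 + 2 + 3 + 4 + 6 + 7 + 11 = 34.
Step 3: U_X = R1 - n1(n1+1)/2 = 34 - 7*8/2 = 34 - 28 = 6.
       U_Y = n1*n2 - U_X = 28 - 6 = 22.
Step 4: No ties, so the exact null distribution of U (based on enumerating the C(11,7) = 330 equally likely rank assignments) gives the two-sided p-value.
Step 5: p-value = 0.163636; compare to alpha = 0.1. fail to reject H0.

U_X = 6, p = 0.163636, fail to reject H0 at alpha = 0.1.


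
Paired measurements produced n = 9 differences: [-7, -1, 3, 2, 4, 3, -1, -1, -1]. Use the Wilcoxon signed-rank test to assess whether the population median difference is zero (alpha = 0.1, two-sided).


Step 1: Drop any zero differences (none here) and take |d_i|.
|d| = [7, 1, 3, 2, 4, 3, 1, 1, 1]
Step 2: Midrank |d_i| (ties get averaged ranks).
ranks: |7|->9, |1|->2.5, |3|->6.5, |2|->5, |4|->8, |3|->6.5, |1|->2.5, |1|->2.5, |1|->2.5
Step 3: Attach original signs; sum ranks with positive sign and with negative sign.
W+ = 6.5 + 5 + 8 + 6.5 = 26
W- = 9 + 2.5 + 2.5 + 2.5 + 2.5 = 19
(Check: W+ + W- = 45 should equal n(n+1)/2 = 45.)
Step 4: Test statistic W = min(W+, W-) = 19.
Step 5: Ties in |d|, so use the tie-corrected normal approximation.
        E[W] = n(n+1)/4 = 9*10/4 = 22.5.
        Tie groups: |d|=1 (t=4), |d|=3 (t=2); sum(t^3 - t) = 66.
        Var[W] = n(n+1)(2n+1)/24 - sum(t^3-t)/48 = 1710/24 - 66/48 = 69.875.
        z = (W - E[W]) / sqrt(Var[W]) = (19 - 22.5) / 8.3591 = -0.4187.
        Two-sided p = 2*Phi(z) = 0.675432.
Step 6: alpha = 0.1. fail to reject H0.

W+ = 26, W- = 19, W = min = 19, p = 0.675432, fail to reject H0.


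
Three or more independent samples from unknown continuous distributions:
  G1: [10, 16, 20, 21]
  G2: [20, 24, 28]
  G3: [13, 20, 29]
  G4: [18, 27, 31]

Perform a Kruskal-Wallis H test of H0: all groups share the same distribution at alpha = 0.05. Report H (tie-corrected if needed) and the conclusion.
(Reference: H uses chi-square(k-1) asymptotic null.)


Step 1: Combine all N = 13 observations and assign midranks.
sorted (value, group, rank): (10,G1,1), (13,G3,2), (16,G1,3), (18,G4,4), (20,G1,6), (20,G2,6), (20,G3,6), (21,G1,8), (24,G2,9), (27,G4,10), (28,G2,11), (29,G3,12), (31,G4,13)
Step 2: Sum ranks within each group.
R_1 = 18 (n_1 = 4)
R_2 = 26 (n_2 = 3)
R_3 = 20 (n_3 = 3)
R_4 = 27 (n_4 = 3)
Step 3: H = 12/(N(N+1)) * sum(R_i^2/n_i) - 3(N+1)
     = 12/(13*14) * (18^2/4 + 26^2/3 + 20^2/3 + 27^2/3) - 3*14
     = 0.065934 * 682.667 - 42
     = 3.010989.
Step 4: Ties present; correction factor C = 1 - 24/(13^3 - 13) = 0.989011. Corrected H = 3.010989 / 0.989011 = 3.044444.
Step 5: Under H0, H ~ chi^2(3); p-value = 0.384823.
Step 6: alpha = 0.05. fail to reject H0.

H = 3.0444, df = 3, p = 0.384823, fail to reject H0.


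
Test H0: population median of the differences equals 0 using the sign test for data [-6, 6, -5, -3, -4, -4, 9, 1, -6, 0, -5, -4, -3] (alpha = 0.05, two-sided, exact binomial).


Step 1: Discard zero differences. Original n = 13; n_eff = number of nonzero differences = 12.
Nonzero differences (with sign): -6, +6, -5, -3, -4, -4, +9, +1, -6, -5, -4, -3
Step 2: Count signs: positive = 3, negative = 9.
Step 3: Under H0: P(positive) = 0.5, so the number of positives S ~ Bin(12, 0.5).
Step 4: Two-sided exact p-value = sum of Bin(12,0.5) probabilities at or below the observed probability = 0.145996.
Step 5: alpha = 0.05. fail to reject H0.

n_eff = 12, pos = 3, neg = 9, p = 0.145996, fail to reject H0.


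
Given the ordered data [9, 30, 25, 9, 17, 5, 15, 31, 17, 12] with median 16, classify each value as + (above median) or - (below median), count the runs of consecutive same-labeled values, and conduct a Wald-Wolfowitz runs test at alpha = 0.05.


Step 1: Compute median = 16; label A = above, B = below.
Labels in order: BAABABBAAB  (n_A = 5, n_B = 5)
Step 2: Count runs R = 7.
Step 3: Under H0 (random ordering), E[R] = 2*n_A*n_B/(n_A+n_B) + 1 = 2*5*5/10 + 1 = 6.0000.
        Var[R] = 2*n_A*n_B*(2*n_A*n_B - n_A - n_B) / ((n_A+n_B)^2 * (n_A+n_B-1)) = 2000/900 = 2.2222.
        SD[R] = 1.4907.
Step 4: Continuity-corrected z = (R - 0.5 - E[R]) / SD[R] = (7 - 0.5 - 6.0000) / 1.4907 = 0.3354.
Step 5: Two-sided p-value via normal approximation = 2*(1 - Phi(|z|)) = 0.737316.
Step 6: alpha = 0.05. fail to reject H0.

R = 7, z = 0.3354, p = 0.737316, fail to reject H0.


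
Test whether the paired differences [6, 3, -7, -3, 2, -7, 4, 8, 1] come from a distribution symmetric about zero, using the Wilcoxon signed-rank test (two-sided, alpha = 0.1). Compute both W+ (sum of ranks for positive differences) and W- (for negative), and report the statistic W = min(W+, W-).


Step 1: Drop any zero differences (none here) and take |d_i|.
|d| = [6, 3, 7, 3, 2, 7, 4, 8, 1]
Step 2: Midrank |d_i| (ties get averaged ranks).
ranks: |6|->6, |3|->3.5, |7|->7.5, |3|->3.5, |2|->2, |7|->7.5, |4|->5, |8|->9, |1|->1
Step 3: Attach original signs; sum ranks with positive sign and with negative sign.
W+ = 6 + 3.5 + 2 + 5 + 9 + 1 = 26.5
W- = 7.5 + 3.5 + 7.5 = 18.5
(Check: W+ + W- = 45 should equal n(n+1)/2 = 45.)
Step 4: Test statistic W = min(W+, W-) = 18.5.
Step 5: Ties in |d|, so use the tie-corrected normal approximation.
        E[W] = n(n+1)/4 = 9*10/4 = 22.5.
        Tie groups: |d|=3 (t=2), |d|=7 (t=2); sum(t^3 - t) = 12.
        Var[W] = n(n+1)(2n+1)/24 - sum(t^3-t)/48 = 1710/24 - 12/48 = 71.
        z = (W - E[W]) / sqrt(Var[W]) = (18.5 - 22.5) / 8.4261 = -0.4747.
        Two-sided p = 2*Phi(z) = 0.634992.
Step 6: alpha = 0.1. fail to reject H0.

W+ = 26.5, W- = 18.5, W = min = 18.5, p = 0.634992, fail to reject H0.


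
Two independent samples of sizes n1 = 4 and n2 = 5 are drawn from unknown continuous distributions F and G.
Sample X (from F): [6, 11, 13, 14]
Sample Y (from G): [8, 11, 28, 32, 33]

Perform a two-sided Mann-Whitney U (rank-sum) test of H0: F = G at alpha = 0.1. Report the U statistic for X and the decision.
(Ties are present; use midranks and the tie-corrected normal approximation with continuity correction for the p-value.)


Step 1: Combine and sort all 9 observations; assign midranks.
sorted (value, group): (6,X), (8,Y), (11,X), (11,Y), (13,X), (14,X), (28,Y), (32,Y), (33,Y)
ranks: 6->1, 8->2, 11->3.5, 11->3.5, 13->5, 14->6, 28->7, 32->8, 33->9
Step 2: Rank sum for X: R1 = 1 + 3.5 + 5 + 6 = 15.5.
Step 3: U_X = R1 - n1(n1+1)/2 = 15.5 - 4*5/2 = 15.5 - 10 = 5.5.
       U_Y = n1*n2 - U_X = 20 - 5.5 = 14.5.
Step 4: Ties are present, so use the tie-corrected normal approximation (with continuity correction) for the p-value.
Step 5: p-value = 0.325163; compare to alpha = 0.1. fail to reject H0.

U_X = 5.5, p = 0.325163, fail to reject H0 at alpha = 0.1.


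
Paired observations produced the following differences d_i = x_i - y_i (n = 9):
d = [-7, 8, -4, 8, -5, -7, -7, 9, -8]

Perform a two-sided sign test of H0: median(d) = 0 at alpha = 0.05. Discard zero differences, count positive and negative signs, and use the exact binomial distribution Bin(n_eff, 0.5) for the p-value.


Step 1: Discard zero differences. Original n = 9; n_eff = number of nonzero differences = 9.
Nonzero differences (with sign): -7, +8, -4, +8, -5, -7, -7, +9, -8
Step 2: Count signs: positive = 3, negative = 6.
Step 3: Under H0: P(positive) = 0.5, so the number of positives S ~ Bin(9, 0.5).
Step 4: Two-sided exact p-value = sum of Bin(9,0.5) probabilities at or below the observed probability = 0.507812.
Step 5: alpha = 0.05. fail to reject H0.

n_eff = 9, pos = 3, neg = 6, p = 0.507812, fail to reject H0.


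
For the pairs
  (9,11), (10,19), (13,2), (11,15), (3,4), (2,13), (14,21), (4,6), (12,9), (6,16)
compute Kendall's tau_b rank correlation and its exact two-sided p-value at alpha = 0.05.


Step 1: Enumerate the 45 unordered pairs (i,j) with i<j and classify each by sign(x_j-x_i) * sign(y_j-y_i).
  (1,2):dx=+1,dy=+8->C; (1,3):dx=+4,dy=-9->D; (1,4):dx=+2,dy=+4->C; (1,5):dx=-6,dy=-7->C
  (1,6):dx=-7,dy=+2->D; (1,7):dx=+5,dy=+10->C; (1,8):dx=-5,dy=-5->C; (1,9):dx=+3,dy=-2->D
  (1,10):dx=-3,dy=+5->D; (2,3):dx=+3,dy=-17->D; (2,4):dx=+1,dy=-4->D; (2,5):dx=-7,dy=-15->C
  (2,6):dx=-8,dy=-6->C; (2,7):dx=+4,dy=+2->C; (2,8):dx=-6,dy=-13->C; (2,9):dx=+2,dy=-10->D
  (2,10):dx=-4,dy=-3->C; (3,4):dx=-2,dy=+13->D; (3,5):dx=-10,dy=+2->D; (3,6):dx=-11,dy=+11->D
  (3,7):dx=+1,dy=+19->C; (3,8):dx=-9,dy=+4->D; (3,9):dx=-1,dy=+7->D; (3,10):dx=-7,dy=+14->D
  (4,5):dx=-8,dy=-11->C; (4,6):dx=-9,dy=-2->C; (4,7):dx=+3,dy=+6->C; (4,8):dx=-7,dy=-9->C
  (4,9):dx=+1,dy=-6->D; (4,10):dx=-5,dy=+1->D; (5,6):dx=-1,dy=+9->D; (5,7):dx=+11,dy=+17->C
  (5,8):dx=+1,dy=+2->C; (5,9):dx=+9,dy=+5->C; (5,10):dx=+3,dy=+12->C; (6,7):dx=+12,dy=+8->C
  (6,8):dx=+2,dy=-7->D; (6,9):dx=+10,dy=-4->D; (6,10):dx=+4,dy=+3->C; (7,8):dx=-10,dy=-15->C
  (7,9):dx=-2,dy=-12->C; (7,10):dx=-8,dy=-5->C; (8,9):dx=+8,dy=+3->C; (8,10):dx=+2,dy=+10->C
  (9,10):dx=-6,dy=+7->D
Step 2: C = 26, D = 19, total pairs = 45.
Step 3: tau = (C - D)/(n(n-1)/2) = (26 - 19)/45 = 0.155556.
Step 4: Exact two-sided p-value (enumerate n! = 3628800 permutations of y under H0): p = 0.600654.
Step 5: alpha = 0.05. fail to reject H0.

tau_b = 0.1556 (C=26, D=19), p = 0.600654, fail to reject H0.


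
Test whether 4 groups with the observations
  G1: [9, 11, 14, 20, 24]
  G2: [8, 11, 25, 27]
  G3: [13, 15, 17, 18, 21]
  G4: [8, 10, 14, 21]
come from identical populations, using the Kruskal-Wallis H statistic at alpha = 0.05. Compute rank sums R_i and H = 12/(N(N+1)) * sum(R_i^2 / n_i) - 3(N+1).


Step 1: Combine all N = 18 observations and assign midranks.
sorted (value, group, rank): (8,G2,1.5), (8,G4,1.5), (9,G1,3), (10,G4,4), (11,G1,5.5), (11,G2,5.5), (13,G3,7), (14,G1,8.5), (14,G4,8.5), (15,G3,10), (17,G3,11), (18,G3,12), (20,G1,13), (21,G3,14.5), (21,G4,14.5), (24,G1,16), (25,G2,17), (27,G2,18)
Step 2: Sum ranks within each group.
R_1 = 46 (n_1 = 5)
R_2 = 42 (n_2 = 4)
R_3 = 54.5 (n_3 = 5)
R_4 = 28.5 (n_4 = 4)
Step 3: H = 12/(N(N+1)) * sum(R_i^2/n_i) - 3(N+1)
     = 12/(18*19) * (46^2/5 + 42^2/4 + 54.5^2/5 + 28.5^2/4) - 3*19
     = 0.035088 * 1661.31 - 57
     = 1.291667.
Step 4: Ties present; correction factor C = 1 - 24/(18^3 - 18) = 0.995872. Corrected H = 1.291667 / 0.995872 = 1.297021.
Step 5: Under H0, H ~ chi^2(3); p-value = 0.729841.
Step 6: alpha = 0.05. fail to reject H0.

H = 1.2970, df = 3, p = 0.729841, fail to reject H0.


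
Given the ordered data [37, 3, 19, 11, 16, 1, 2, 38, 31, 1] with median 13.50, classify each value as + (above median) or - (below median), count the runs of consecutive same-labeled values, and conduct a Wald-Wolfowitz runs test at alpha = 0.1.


Step 1: Compute median = 13.50; label A = above, B = below.
Labels in order: ABABABBAAB  (n_A = 5, n_B = 5)
Step 2: Count runs R = 8.
Step 3: Under H0 (random ordering), E[R] = 2*n_A*n_B/(n_A+n_B) + 1 = 2*5*5/10 + 1 = 6.0000.
        Var[R] = 2*n_A*n_B*(2*n_A*n_B - n_A - n_B) / ((n_A+n_B)^2 * (n_A+n_B-1)) = 2000/900 = 2.2222.
        SD[R] = 1.4907.
Step 4: Continuity-corrected z = (R - 0.5 - E[R]) / SD[R] = (8 - 0.5 - 6.0000) / 1.4907 = 1.0062.
Step 5: Two-sided p-value via normal approximation = 2*(1 - Phi(|z|)) = 0.314305.
Step 6: alpha = 0.1. fail to reject H0.

R = 8, z = 1.0062, p = 0.314305, fail to reject H0.


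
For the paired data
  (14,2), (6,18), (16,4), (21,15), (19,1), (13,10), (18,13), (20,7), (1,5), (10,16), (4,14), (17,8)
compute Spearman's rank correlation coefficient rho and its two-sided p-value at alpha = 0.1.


Step 1: Rank x and y separately (midranks; no ties here).
rank(x): 14->6, 6->3, 16->7, 21->12, 19->10, 13->5, 18->9, 20->11, 1->1, 10->4, 4->2, 17->8
rank(y): 2->2, 18->12, 4->3, 15->10, 1->1, 10->7, 13->8, 7->5, 5->4, 16->11, 14->9, 8->6
Step 2: d_i = R_x(i) - R_y(i); compute d_i^2.
  (6-2)^2=16, (3-12)^2=81, (7-3)^2=16, (12-10)^2=4, (10-1)^2=81, (5-7)^2=4, (9-8)^2=1, (11-5)^2=36, (1-4)^2=9, (4-11)^2=49, (2-9)^2=49, (8-6)^2=4
sum(d^2) = 350.
Step 3: rho = 1 - 6*350 / (12*(12^2 - 1)) = 1 - 2100/1716 = -0.223776.
Step 4: Under H0, t = rho * sqrt((n-2)/(1-rho^2)) = -0.7261 ~ t(10).
Step 5: Two-sided p-value from the t-distribution with 10 df = 0.484452.
Step 6: alpha = 0.1. fail to reject H0.

rho = -0.2238, p = 0.484452, fail to reject H0 at alpha = 0.1.


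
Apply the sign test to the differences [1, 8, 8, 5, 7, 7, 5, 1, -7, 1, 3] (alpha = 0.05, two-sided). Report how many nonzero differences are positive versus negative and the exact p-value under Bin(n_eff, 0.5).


Step 1: Discard zero differences. Original n = 11; n_eff = number of nonzero differences = 11.
Nonzero differences (with sign): +1, +8, +8, +5, +7, +7, +5, +1, -7, +1, +3
Step 2: Count signs: positive = 10, negative = 1.
Step 3: Under H0: P(positive) = 0.5, so the number of positives S ~ Bin(11, 0.5).
Step 4: Two-sided exact p-value = sum of Bin(11,0.5) probabilities at or below the observed probability = 0.011719.
Step 5: alpha = 0.05. reject H0.

n_eff = 11, pos = 10, neg = 1, p = 0.011719, reject H0.


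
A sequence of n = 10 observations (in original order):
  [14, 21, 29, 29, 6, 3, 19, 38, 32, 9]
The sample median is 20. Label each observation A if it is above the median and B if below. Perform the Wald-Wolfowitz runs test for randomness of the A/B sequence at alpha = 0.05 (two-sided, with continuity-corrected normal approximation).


Step 1: Compute median = 20; label A = above, B = below.
Labels in order: BAAABBBAAB  (n_A = 5, n_B = 5)
Step 2: Count runs R = 5.
Step 3: Under H0 (random ordering), E[R] = 2*n_A*n_B/(n_A+n_B) + 1 = 2*5*5/10 + 1 = 6.0000.
        Var[R] = 2*n_A*n_B*(2*n_A*n_B - n_A - n_B) / ((n_A+n_B)^2 * (n_A+n_B-1)) = 2000/900 = 2.2222.
        SD[R] = 1.4907.
Step 4: Continuity-corrected z = (R + 0.5 - E[R]) / SD[R] = (5 + 0.5 - 6.0000) / 1.4907 = -0.3354.
Step 5: Two-sided p-value via normal approximation = 2*(1 - Phi(|z|)) = 0.737316.
Step 6: alpha = 0.05. fail to reject H0.

R = 5, z = -0.3354, p = 0.737316, fail to reject H0.


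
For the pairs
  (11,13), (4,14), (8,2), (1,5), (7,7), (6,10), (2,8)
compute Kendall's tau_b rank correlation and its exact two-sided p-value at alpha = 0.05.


Step 1: Enumerate the 21 unordered pairs (i,j) with i<j and classify each by sign(x_j-x_i) * sign(y_j-y_i).
  (1,2):dx=-7,dy=+1->D; (1,3):dx=-3,dy=-11->C; (1,4):dx=-10,dy=-8->C; (1,5):dx=-4,dy=-6->C
  (1,6):dx=-5,dy=-3->C; (1,7):dx=-9,dy=-5->C; (2,3):dx=+4,dy=-12->D; (2,4):dx=-3,dy=-9->C
  (2,5):dx=+3,dy=-7->D; (2,6):dx=+2,dy=-4->D; (2,7):dx=-2,dy=-6->C; (3,4):dx=-7,dy=+3->D
  (3,5):dx=-1,dy=+5->D; (3,6):dx=-2,dy=+8->D; (3,7):dx=-6,dy=+6->D; (4,5):dx=+6,dy=+2->C
  (4,6):dx=+5,dy=+5->C; (4,7):dx=+1,dy=+3->C; (5,6):dx=-1,dy=+3->D; (5,7):dx=-5,dy=+1->D
  (6,7):dx=-4,dy=-2->C
Step 2: C = 11, D = 10, total pairs = 21.
Step 3: tau = (C - D)/(n(n-1)/2) = (11 - 10)/21 = 0.047619.
Step 4: Exact two-sided p-value (enumerate n! = 5040 permutations of y under H0): p = 1.000000.
Step 5: alpha = 0.05. fail to reject H0.

tau_b = 0.0476 (C=11, D=10), p = 1.000000, fail to reject H0.


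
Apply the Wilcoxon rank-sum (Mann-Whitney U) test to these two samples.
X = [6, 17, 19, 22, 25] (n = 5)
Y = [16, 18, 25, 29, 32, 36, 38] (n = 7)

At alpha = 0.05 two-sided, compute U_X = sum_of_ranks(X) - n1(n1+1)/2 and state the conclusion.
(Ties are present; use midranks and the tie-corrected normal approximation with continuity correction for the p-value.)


Step 1: Combine and sort all 12 observations; assign midranks.
sorted (value, group): (6,X), (16,Y), (17,X), (18,Y), (19,X), (22,X), (25,X), (25,Y), (29,Y), (32,Y), (36,Y), (38,Y)
ranks: 6->1, 16->2, 17->3, 18->4, 19->5, 22->6, 25->7.5, 25->7.5, 29->9, 32->10, 36->11, 38->12
Step 2: Rank sum for X: R1 = 1 + 3 + 5 + 6 + 7.5 = 22.5.
Step 3: U_X = R1 - n1(n1+1)/2 = 22.5 - 5*6/2 = 22.5 - 15 = 7.5.
       U_Y = n1*n2 - U_X = 35 - 7.5 = 27.5.
Step 4: Ties are present, so use the tie-corrected normal approximation (with continuity correction) for the p-value.
Step 5: p-value = 0.122225; compare to alpha = 0.05. fail to reject H0.

U_X = 7.5, p = 0.122225, fail to reject H0 at alpha = 0.05.


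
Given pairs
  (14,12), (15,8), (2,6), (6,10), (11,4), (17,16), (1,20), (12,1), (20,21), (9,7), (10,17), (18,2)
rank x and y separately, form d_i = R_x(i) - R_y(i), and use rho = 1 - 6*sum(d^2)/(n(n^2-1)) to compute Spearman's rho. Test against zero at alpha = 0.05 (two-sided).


Step 1: Rank x and y separately (midranks; no ties here).
rank(x): 14->8, 15->9, 2->2, 6->3, 11->6, 17->10, 1->1, 12->7, 20->12, 9->4, 10->5, 18->11
rank(y): 12->8, 8->6, 6->4, 10->7, 4->3, 16->9, 20->11, 1->1, 21->12, 7->5, 17->10, 2->2
Step 2: d_i = R_x(i) - R_y(i); compute d_i^2.
  (8-8)^2=0, (9-6)^2=9, (2-4)^2=4, (3-7)^2=16, (6-3)^2=9, (10-9)^2=1, (1-11)^2=100, (7-1)^2=36, (12-12)^2=0, (4-5)^2=1, (5-10)^2=25, (11-2)^2=81
sum(d^2) = 282.
Step 3: rho = 1 - 6*282 / (12*(12^2 - 1)) = 1 - 1692/1716 = 0.013986.
Step 4: Under H0, t = rho * sqrt((n-2)/(1-rho^2)) = 0.0442 ~ t(10).
Step 5: Two-sided p-value from the t-distribution with 10 df = 0.965590.
Step 6: alpha = 0.05. fail to reject H0.

rho = 0.0140, p = 0.965590, fail to reject H0 at alpha = 0.05.


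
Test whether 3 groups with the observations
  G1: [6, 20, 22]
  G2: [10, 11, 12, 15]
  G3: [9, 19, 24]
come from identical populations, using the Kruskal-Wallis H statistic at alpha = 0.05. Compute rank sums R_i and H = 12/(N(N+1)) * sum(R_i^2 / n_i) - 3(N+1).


Step 1: Combine all N = 10 observations and assign midranks.
sorted (value, group, rank): (6,G1,1), (9,G3,2), (10,G2,3), (11,G2,4), (12,G2,5), (15,G2,6), (19,G3,7), (20,G1,8), (22,G1,9), (24,G3,10)
Step 2: Sum ranks within each group.
R_1 = 18 (n_1 = 3)
R_2 = 18 (n_2 = 4)
R_3 = 19 (n_3 = 3)
Step 3: H = 12/(N(N+1)) * sum(R_i^2/n_i) - 3(N+1)
     = 12/(10*11) * (18^2/3 + 18^2/4 + 19^2/3) - 3*11
     = 0.109091 * 309.333 - 33
     = 0.745455.
Step 4: No ties, so H is used without correction.
Step 5: Under H0, H ~ chi^2(2); p-value = 0.688853.
Step 6: alpha = 0.05. fail to reject H0.

H = 0.7455, df = 2, p = 0.688853, fail to reject H0.


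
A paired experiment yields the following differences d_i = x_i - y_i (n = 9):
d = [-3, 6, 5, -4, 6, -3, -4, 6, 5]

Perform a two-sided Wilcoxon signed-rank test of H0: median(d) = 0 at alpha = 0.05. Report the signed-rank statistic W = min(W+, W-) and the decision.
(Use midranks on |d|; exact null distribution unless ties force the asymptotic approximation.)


Step 1: Drop any zero differences (none here) and take |d_i|.
|d| = [3, 6, 5, 4, 6, 3, 4, 6, 5]
Step 2: Midrank |d_i| (ties get averaged ranks).
ranks: |3|->1.5, |6|->8, |5|->5.5, |4|->3.5, |6|->8, |3|->1.5, |4|->3.5, |6|->8, |5|->5.5
Step 3: Attach original signs; sum ranks with positive sign and with negative sign.
W+ = 8 + 5.5 + 8 + 8 + 5.5 = 35
W- = 1.5 + 3.5 + 1.5 + 3.5 = 10
(Check: W+ + W- = 45 should equal n(n+1)/2 = 45.)
Step 4: Test statistic W = min(W+, W-) = 10.
Step 5: Ties in |d|, so use the tie-corrected normal approximation.
        E[W] = n(n+1)/4 = 9*10/4 = 22.5.
        Tie groups: |d|=3 (t=2), |d|=4 (t=2), |d|=5 (t=2), |d|=6 (t=3); sum(t^3 - t) = 42.
        Var[W] = n(n+1)(2n+1)/24 - sum(t^3-t)/48 = 1710/24 - 42/48 = 70.375.
        z = (W - E[W]) / sqrt(Var[W]) = (10 - 22.5) / 8.3890 = -1.4900.
        Two-sided p = 2*Phi(z) = 0.136211.
Step 6: alpha = 0.05. fail to reject H0.

W+ = 35, W- = 10, W = min = 10, p = 0.136211, fail to reject H0.


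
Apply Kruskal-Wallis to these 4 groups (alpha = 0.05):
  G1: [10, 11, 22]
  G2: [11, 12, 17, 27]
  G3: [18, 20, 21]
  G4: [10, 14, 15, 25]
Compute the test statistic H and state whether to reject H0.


Step 1: Combine all N = 14 observations and assign midranks.
sorted (value, group, rank): (10,G1,1.5), (10,G4,1.5), (11,G1,3.5), (11,G2,3.5), (12,G2,5), (14,G4,6), (15,G4,7), (17,G2,8), (18,G3,9), (20,G3,10), (21,G3,11), (22,G1,12), (25,G4,13), (27,G2,14)
Step 2: Sum ranks within each group.
R_1 = 17 (n_1 = 3)
R_2 = 30.5 (n_2 = 4)
R_3 = 30 (n_3 = 3)
R_4 = 27.5 (n_4 = 4)
Step 3: H = 12/(N(N+1)) * sum(R_i^2/n_i) - 3(N+1)
     = 12/(14*15) * (17^2/3 + 30.5^2/4 + 30^2/3 + 27.5^2/4) - 3*15
     = 0.057143 * 817.958 - 45
     = 1.740476.
Step 4: Ties present; correction factor C = 1 - 12/(14^3 - 14) = 0.995604. Corrected H = 1.740476 / 0.995604 = 1.748160.
Step 5: Under H0, H ~ chi^2(3); p-value = 0.626280.
Step 6: alpha = 0.05. fail to reject H0.

H = 1.7482, df = 3, p = 0.626280, fail to reject H0.


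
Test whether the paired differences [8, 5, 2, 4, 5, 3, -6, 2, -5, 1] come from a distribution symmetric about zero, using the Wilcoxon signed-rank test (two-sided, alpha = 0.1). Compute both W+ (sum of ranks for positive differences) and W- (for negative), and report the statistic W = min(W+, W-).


Step 1: Drop any zero differences (none here) and take |d_i|.
|d| = [8, 5, 2, 4, 5, 3, 6, 2, 5, 1]
Step 2: Midrank |d_i| (ties get averaged ranks).
ranks: |8|->10, |5|->7, |2|->2.5, |4|->5, |5|->7, |3|->4, |6|->9, |2|->2.5, |5|->7, |1|->1
Step 3: Attach original signs; sum ranks with positive sign and with negative sign.
W+ = 10 + 7 + 2.5 + 5 + 7 + 4 + 2.5 + 1 = 39
W- = 9 + 7 = 16
(Check: W+ + W- = 55 should equal n(n+1)/2 = 55.)
Step 4: Test statistic W = min(W+, W-) = 16.
Step 5: Ties in |d|, so use the tie-corrected normal approximation.
        E[W] = n(n+1)/4 = 10*11/4 = 27.5.
        Tie groups: |d|=2 (t=2), |d|=5 (t=3); sum(t^3 - t) = 30.
        Var[W] = n(n+1)(2n+1)/24 - sum(t^3-t)/48 = 2310/24 - 30/48 = 95.625.
        z = (W - E[W]) / sqrt(Var[W]) = (16 - 27.5) / 9.7788 = -1.1760.
        Two-sided p = 2*Phi(z) = 0.239590.
Step 6: alpha = 0.1. fail to reject H0.

W+ = 39, W- = 16, W = min = 16, p = 0.239590, fail to reject H0.


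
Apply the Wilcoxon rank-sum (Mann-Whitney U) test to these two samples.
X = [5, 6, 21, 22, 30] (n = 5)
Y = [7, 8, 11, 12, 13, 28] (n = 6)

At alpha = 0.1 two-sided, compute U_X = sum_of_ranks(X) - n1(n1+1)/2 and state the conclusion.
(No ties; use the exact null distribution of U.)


Step 1: Combine and sort all 11 observations; assign midranks.
sorted (value, group): (5,X), (6,X), (7,Y), (8,Y), (11,Y), (12,Y), (13,Y), (21,X), (22,X), (28,Y), (30,X)
ranks: 5->1, 6->2, 7->3, 8->4, 11->5, 12->6, 13->7, 21->8, 22->9, 28->10, 30->11
Step 2: Rank sum for X: R1 = 1 + 2 + 8 + 9 + 11 = 31.
Step 3: U_X = R1 - n1(n1+1)/2 = 31 - 5*6/2 = 31 - 15 = 16.
       U_Y = n1*n2 - U_X = 30 - 16 = 14.
Step 4: No ties, so the exact null distribution of U (based on enumerating the C(11,5) = 462 equally likely rank assignments) gives the two-sided p-value.
Step 5: p-value = 0.930736; compare to alpha = 0.1. fail to reject H0.

U_X = 16, p = 0.930736, fail to reject H0 at alpha = 0.1.


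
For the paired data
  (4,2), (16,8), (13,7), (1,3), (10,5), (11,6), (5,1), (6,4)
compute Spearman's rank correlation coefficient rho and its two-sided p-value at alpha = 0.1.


Step 1: Rank x and y separately (midranks; no ties here).
rank(x): 4->2, 16->8, 13->7, 1->1, 10->5, 11->6, 5->3, 6->4
rank(y): 2->2, 8->8, 7->7, 3->3, 5->5, 6->6, 1->1, 4->4
Step 2: d_i = R_x(i) - R_y(i); compute d_i^2.
  (2-2)^2=0, (8-8)^2=0, (7-7)^2=0, (1-3)^2=4, (5-5)^2=0, (6-6)^2=0, (3-1)^2=4, (4-4)^2=0
sum(d^2) = 8.
Step 3: rho = 1 - 6*8 / (8*(8^2 - 1)) = 1 - 48/504 = 0.904762.
Step 4: Under H0, t = rho * sqrt((n-2)/(1-rho^2)) = 5.2034 ~ t(6).
Step 5: Two-sided p-value from the t-distribution with 6 df = 0.002008.
Step 6: alpha = 0.1. reject H0.

rho = 0.9048, p = 0.002008, reject H0 at alpha = 0.1.


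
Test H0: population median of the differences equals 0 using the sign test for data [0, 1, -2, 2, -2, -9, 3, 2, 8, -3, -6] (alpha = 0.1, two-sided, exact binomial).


Step 1: Discard zero differences. Original n = 11; n_eff = number of nonzero differences = 10.
Nonzero differences (with sign): +1, -2, +2, -2, -9, +3, +2, +8, -3, -6
Step 2: Count signs: positive = 5, negative = 5.
Step 3: Under H0: P(positive) = 0.5, so the number of positives S ~ Bin(10, 0.5).
Step 4: Two-sided exact p-value = sum of Bin(10,0.5) probabilities at or below the observed probability = 1.000000.
Step 5: alpha = 0.1. fail to reject H0.

n_eff = 10, pos = 5, neg = 5, p = 1.000000, fail to reject H0.


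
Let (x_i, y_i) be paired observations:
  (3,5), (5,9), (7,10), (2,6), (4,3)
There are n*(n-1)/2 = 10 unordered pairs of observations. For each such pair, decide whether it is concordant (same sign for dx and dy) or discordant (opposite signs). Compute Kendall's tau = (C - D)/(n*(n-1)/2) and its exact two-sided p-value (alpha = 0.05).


Step 1: Enumerate the 10 unordered pairs (i,j) with i<j and classify each by sign(x_j-x_i) * sign(y_j-y_i).
  (1,2):dx=+2,dy=+4->C; (1,3):dx=+4,dy=+5->C; (1,4):dx=-1,dy=+1->D; (1,5):dx=+1,dy=-2->D
  (2,3):dx=+2,dy=+1->C; (2,4):dx=-3,dy=-3->C; (2,5):dx=-1,dy=-6->C; (3,4):dx=-5,dy=-4->C
  (3,5):dx=-3,dy=-7->C; (4,5):dx=+2,dy=-3->D
Step 2: C = 7, D = 3, total pairs = 10.
Step 3: tau = (C - D)/(n(n-1)/2) = (7 - 3)/10 = 0.400000.
Step 4: Exact two-sided p-value (enumerate n! = 120 permutations of y under H0): p = 0.483333.
Step 5: alpha = 0.05. fail to reject H0.

tau_b = 0.4000 (C=7, D=3), p = 0.483333, fail to reject H0.


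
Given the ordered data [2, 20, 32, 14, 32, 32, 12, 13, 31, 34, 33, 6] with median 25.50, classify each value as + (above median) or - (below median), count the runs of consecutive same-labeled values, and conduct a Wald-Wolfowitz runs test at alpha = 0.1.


Step 1: Compute median = 25.50; label A = above, B = below.
Labels in order: BBABAABBAAAB  (n_A = 6, n_B = 6)
Step 2: Count runs R = 7.
Step 3: Under H0 (random ordering), E[R] = 2*n_A*n_B/(n_A+n_B) + 1 = 2*6*6/12 + 1 = 7.0000.
        Var[R] = 2*n_A*n_B*(2*n_A*n_B - n_A - n_B) / ((n_A+n_B)^2 * (n_A+n_B-1)) = 4320/1584 = 2.7273.
        SD[R] = 1.6514.
Step 4: R = E[R], so z = 0 with no continuity correction.
Step 5: Two-sided p-value via normal approximation = 2*(1 - Phi(|z|)) = 1.000000.
Step 6: alpha = 0.1. fail to reject H0.

R = 7, z = 0.0000, p = 1.000000, fail to reject H0.


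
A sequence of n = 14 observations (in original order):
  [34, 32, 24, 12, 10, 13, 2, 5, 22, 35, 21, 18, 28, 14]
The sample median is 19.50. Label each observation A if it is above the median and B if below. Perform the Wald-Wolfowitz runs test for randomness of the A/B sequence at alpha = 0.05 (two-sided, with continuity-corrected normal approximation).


Step 1: Compute median = 19.50; label A = above, B = below.
Labels in order: AAABBBBBAAABAB  (n_A = 7, n_B = 7)
Step 2: Count runs R = 6.
Step 3: Under H0 (random ordering), E[R] = 2*n_A*n_B/(n_A+n_B) + 1 = 2*7*7/14 + 1 = 8.0000.
        Var[R] = 2*n_A*n_B*(2*n_A*n_B - n_A - n_B) / ((n_A+n_B)^2 * (n_A+n_B-1)) = 8232/2548 = 3.2308.
        SD[R] = 1.7974.
Step 4: Continuity-corrected z = (R + 0.5 - E[R]) / SD[R] = (6 + 0.5 - 8.0000) / 1.7974 = -0.8345.
Step 5: Two-sided p-value via normal approximation = 2*(1 - Phi(|z|)) = 0.403986.
Step 6: alpha = 0.05. fail to reject H0.

R = 6, z = -0.8345, p = 0.403986, fail to reject H0.


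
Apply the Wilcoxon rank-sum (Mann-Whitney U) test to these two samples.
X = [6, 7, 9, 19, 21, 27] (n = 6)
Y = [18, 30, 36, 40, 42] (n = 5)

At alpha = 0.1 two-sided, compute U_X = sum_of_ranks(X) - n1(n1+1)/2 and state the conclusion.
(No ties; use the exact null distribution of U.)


Step 1: Combine and sort all 11 observations; assign midranks.
sorted (value, group): (6,X), (7,X), (9,X), (18,Y), (19,X), (21,X), (27,X), (30,Y), (36,Y), (40,Y), (42,Y)
ranks: 6->1, 7->2, 9->3, 18->4, 19->5, 21->6, 27->7, 30->8, 36->9, 40->10, 42->11
Step 2: Rank sum for X: R1 = 1 + 2 + 3 + 5 + 6 + 7 = 24.
Step 3: U_X = R1 - n1(n1+1)/2 = 24 - 6*7/2 = 24 - 21 = 3.
       U_Y = n1*n2 - U_X = 30 - 3 = 27.
Step 4: No ties, so the exact null distribution of U (based on enumerating the C(11,6) = 462 equally likely rank assignments) gives the two-sided p-value.
Step 5: p-value = 0.030303; compare to alpha = 0.1. reject H0.

U_X = 3, p = 0.030303, reject H0 at alpha = 0.1.


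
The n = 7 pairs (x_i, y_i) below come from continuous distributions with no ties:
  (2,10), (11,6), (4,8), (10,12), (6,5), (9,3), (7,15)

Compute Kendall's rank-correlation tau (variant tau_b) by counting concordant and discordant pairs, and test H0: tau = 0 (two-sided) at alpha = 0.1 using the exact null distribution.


Step 1: Enumerate the 21 unordered pairs (i,j) with i<j and classify each by sign(x_j-x_i) * sign(y_j-y_i).
  (1,2):dx=+9,dy=-4->D; (1,3):dx=+2,dy=-2->D; (1,4):dx=+8,dy=+2->C; (1,5):dx=+4,dy=-5->D
  (1,6):dx=+7,dy=-7->D; (1,7):dx=+5,dy=+5->C; (2,3):dx=-7,dy=+2->D; (2,4):dx=-1,dy=+6->D
  (2,5):dx=-5,dy=-1->C; (2,6):dx=-2,dy=-3->C; (2,7):dx=-4,dy=+9->D; (3,4):dx=+6,dy=+4->C
  (3,5):dx=+2,dy=-3->D; (3,6):dx=+5,dy=-5->D; (3,7):dx=+3,dy=+7->C; (4,5):dx=-4,dy=-7->C
  (4,6):dx=-1,dy=-9->C; (4,7):dx=-3,dy=+3->D; (5,6):dx=+3,dy=-2->D; (5,7):dx=+1,dy=+10->C
  (6,7):dx=-2,dy=+12->D
Step 2: C = 9, D = 12, total pairs = 21.
Step 3: tau = (C - D)/(n(n-1)/2) = (9 - 12)/21 = -0.142857.
Step 4: Exact two-sided p-value (enumerate n! = 5040 permutations of y under H0): p = 0.772619.
Step 5: alpha = 0.1. fail to reject H0.

tau_b = -0.1429 (C=9, D=12), p = 0.772619, fail to reject H0.
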